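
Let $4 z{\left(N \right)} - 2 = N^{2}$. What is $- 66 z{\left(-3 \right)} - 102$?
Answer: $- \frac{567}{2} \approx -283.5$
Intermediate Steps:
$z{\left(N \right)} = \frac{1}{2} + \frac{N^{2}}{4}$
$- 66 z{\left(-3 \right)} - 102 = - 66 \left(\frac{1}{2} + \frac{\left(-3\right)^{2}}{4}\right) - 102 = - 66 \left(\frac{1}{2} + \frac{1}{4} \cdot 9\right) - 102 = - 66 \left(\frac{1}{2} + \frac{9}{4}\right) - 102 = \left(-66\right) \frac{11}{4} - 102 = - \frac{363}{2} - 102 = - \frac{567}{2}$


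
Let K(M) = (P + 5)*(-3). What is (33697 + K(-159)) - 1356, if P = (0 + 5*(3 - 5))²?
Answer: 32026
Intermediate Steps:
P = 100 (P = (0 + 5*(-2))² = (0 - 10)² = (-10)² = 100)
K(M) = -315 (K(M) = (100 + 5)*(-3) = 105*(-3) = -315)
(33697 + K(-159)) - 1356 = (33697 - 315) - 1356 = 33382 - 1356 = 32026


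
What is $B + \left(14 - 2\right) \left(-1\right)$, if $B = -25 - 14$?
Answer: $-51$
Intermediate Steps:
$B = -39$
$B + \left(14 - 2\right) \left(-1\right) = -39 + \left(14 - 2\right) \left(-1\right) = -39 + 12 \left(-1\right) = -39 - 12 = -51$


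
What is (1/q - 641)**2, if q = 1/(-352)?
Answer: 986049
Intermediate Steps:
q = -1/352 ≈ -0.0028409
(1/q - 641)**2 = (1/(-1/352) - 641)**2 = (-352 - 641)**2 = (-993)**2 = 986049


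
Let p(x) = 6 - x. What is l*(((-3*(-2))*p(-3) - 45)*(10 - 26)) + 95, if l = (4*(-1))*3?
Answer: 1823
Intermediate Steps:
l = -12 (l = -4*3 = -12)
l*(((-3*(-2))*p(-3) - 45)*(10 - 26)) + 95 = -12*((-3*(-2))*(6 - 1*(-3)) - 45)*(10 - 26) + 95 = -12*(6*(6 + 3) - 45)*(-16) + 95 = -12*(6*9 - 45)*(-16) + 95 = -12*(54 - 45)*(-16) + 95 = -108*(-16) + 95 = -12*(-144) + 95 = 1728 + 95 = 1823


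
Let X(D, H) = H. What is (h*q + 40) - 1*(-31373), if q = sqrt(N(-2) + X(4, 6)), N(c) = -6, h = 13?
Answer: 31413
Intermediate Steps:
q = 0 (q = sqrt(-6 + 6) = sqrt(0) = 0)
(h*q + 40) - 1*(-31373) = (13*0 + 40) - 1*(-31373) = (0 + 40) + 31373 = 40 + 31373 = 31413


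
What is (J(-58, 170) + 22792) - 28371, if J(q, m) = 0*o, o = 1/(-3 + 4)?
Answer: -5579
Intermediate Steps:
o = 1 (o = 1/1 = 1)
J(q, m) = 0 (J(q, m) = 0*1 = 0)
(J(-58, 170) + 22792) - 28371 = (0 + 22792) - 28371 = 22792 - 28371 = -5579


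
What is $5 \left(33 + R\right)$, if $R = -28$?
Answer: $25$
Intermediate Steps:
$5 \left(33 + R\right) = 5 \left(33 - 28\right) = 5 \cdot 5 = 25$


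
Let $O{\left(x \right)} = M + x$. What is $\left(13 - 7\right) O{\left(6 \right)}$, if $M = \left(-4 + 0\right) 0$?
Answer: $36$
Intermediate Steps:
$M = 0$ ($M = \left(-4\right) 0 = 0$)
$O{\left(x \right)} = x$ ($O{\left(x \right)} = 0 + x = x$)
$\left(13 - 7\right) O{\left(6 \right)} = \left(13 - 7\right) 6 = 6 \cdot 6 = 36$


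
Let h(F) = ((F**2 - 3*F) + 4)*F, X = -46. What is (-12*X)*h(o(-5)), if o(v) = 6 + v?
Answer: 1104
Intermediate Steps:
h(F) = F*(4 + F**2 - 3*F) (h(F) = (4 + F**2 - 3*F)*F = F*(4 + F**2 - 3*F))
(-12*X)*h(o(-5)) = (-12*(-46))*((6 - 5)*(4 + (6 - 5)**2 - 3*(6 - 5))) = 552*(1*(4 + 1**2 - 3*1)) = 552*(1*(4 + 1 - 3)) = 552*(1*2) = 552*2 = 1104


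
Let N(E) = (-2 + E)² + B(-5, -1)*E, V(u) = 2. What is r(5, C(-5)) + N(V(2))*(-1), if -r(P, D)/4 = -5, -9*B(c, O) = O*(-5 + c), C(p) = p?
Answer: 200/9 ≈ 22.222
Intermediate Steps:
B(c, O) = -O*(-5 + c)/9
r(P, D) = 20 (r(P, D) = -4*(-5) = 20)
N(E) = (-2 + E)² - 10*E/9 (N(E) = (-2 + E)² + ((⅑)*(-1)*(5 - 1*(-5)))*E = (-2 + E)² + ((⅑)*(-1)*(5 + 5))*E = (-2 + E)² + ((⅑)*(-1)*10)*E = (-2 + E)² - 10*E/9)
r(5, C(-5)) + N(V(2))*(-1) = 20 + (4 + 2² - 46/9*2)*(-1) = 20 + (4 + 4 - 92/9)*(-1) = 20 - 20/9*(-1) = 20 + 20/9 = 200/9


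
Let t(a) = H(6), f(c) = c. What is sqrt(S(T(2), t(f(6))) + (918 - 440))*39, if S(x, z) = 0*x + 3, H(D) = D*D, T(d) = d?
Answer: 39*sqrt(481) ≈ 855.34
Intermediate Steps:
H(D) = D**2
t(a) = 36 (t(a) = 6**2 = 36)
S(x, z) = 3 (S(x, z) = 0 + 3 = 3)
sqrt(S(T(2), t(f(6))) + (918 - 440))*39 = sqrt(3 + (918 - 440))*39 = sqrt(3 + 478)*39 = sqrt(481)*39 = 39*sqrt(481)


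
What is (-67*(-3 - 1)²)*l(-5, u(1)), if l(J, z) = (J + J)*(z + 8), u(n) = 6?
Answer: 150080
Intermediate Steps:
l(J, z) = 2*J*(8 + z) (l(J, z) = (2*J)*(8 + z) = 2*J*(8 + z))
(-67*(-3 - 1)²)*l(-5, u(1)) = (-67*(-3 - 1)²)*(2*(-5)*(8 + 6)) = (-67*(-4)²)*(2*(-5)*14) = -67*16*(-140) = -1072*(-140) = 150080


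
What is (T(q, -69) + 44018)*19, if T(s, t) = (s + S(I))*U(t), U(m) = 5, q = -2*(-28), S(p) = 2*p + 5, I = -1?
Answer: 841947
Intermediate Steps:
S(p) = 5 + 2*p
q = 56
T(s, t) = 15 + 5*s (T(s, t) = (s + (5 + 2*(-1)))*5 = (s + (5 - 2))*5 = (s + 3)*5 = (3 + s)*5 = 15 + 5*s)
(T(q, -69) + 44018)*19 = ((15 + 5*56) + 44018)*19 = ((15 + 280) + 44018)*19 = (295 + 44018)*19 = 44313*19 = 841947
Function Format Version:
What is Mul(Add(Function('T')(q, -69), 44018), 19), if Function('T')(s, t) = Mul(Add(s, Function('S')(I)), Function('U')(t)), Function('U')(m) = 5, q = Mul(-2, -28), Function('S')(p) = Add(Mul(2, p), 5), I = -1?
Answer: 841947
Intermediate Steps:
Function('S')(p) = Add(5, Mul(2, p))
q = 56
Function('T')(s, t) = Add(15, Mul(5, s)) (Function('T')(s, t) = Mul(Add(s, Add(5, Mul(2, -1))), 5) = Mul(Add(s, Add(5, -2)), 5) = Mul(Add(s, 3), 5) = Mul(Add(3, s), 5) = Add(15, Mul(5, s)))
Mul(Add(Function('T')(q, -69), 44018), 19) = Mul(Add(Add(15, Mul(5, 56)), 44018), 19) = Mul(Add(Add(15, 280), 44018), 19) = Mul(Add(295, 44018), 19) = Mul(44313, 19) = 841947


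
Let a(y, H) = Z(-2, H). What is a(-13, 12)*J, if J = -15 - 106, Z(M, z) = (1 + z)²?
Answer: -20449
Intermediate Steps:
a(y, H) = (1 + H)²
J = -121
a(-13, 12)*J = (1 + 12)²*(-121) = 13²*(-121) = 169*(-121) = -20449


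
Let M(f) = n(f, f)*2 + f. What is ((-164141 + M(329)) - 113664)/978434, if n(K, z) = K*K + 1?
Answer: -30496/489217 ≈ -0.062336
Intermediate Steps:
n(K, z) = 1 + K² (n(K, z) = K² + 1 = 1 + K²)
M(f) = 2 + f + 2*f² (M(f) = (1 + f²)*2 + f = (2 + 2*f²) + f = 2 + f + 2*f²)
((-164141 + M(329)) - 113664)/978434 = ((-164141 + (2 + 329 + 2*329²)) - 113664)/978434 = ((-164141 + (2 + 329 + 2*108241)) - 113664)*(1/978434) = ((-164141 + (2 + 329 + 216482)) - 113664)*(1/978434) = ((-164141 + 216813) - 113664)*(1/978434) = (52672 - 113664)*(1/978434) = -60992*1/978434 = -30496/489217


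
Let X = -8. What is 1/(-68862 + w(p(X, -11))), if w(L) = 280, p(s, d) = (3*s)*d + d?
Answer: -1/68582 ≈ -1.4581e-5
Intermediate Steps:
p(s, d) = d + 3*d*s (p(s, d) = 3*d*s + d = d + 3*d*s)
1/(-68862 + w(p(X, -11))) = 1/(-68862 + 280) = 1/(-68582) = -1/68582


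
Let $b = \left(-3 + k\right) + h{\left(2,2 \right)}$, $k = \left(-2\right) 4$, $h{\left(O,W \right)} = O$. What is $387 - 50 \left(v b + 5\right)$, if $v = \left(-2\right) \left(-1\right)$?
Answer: $1037$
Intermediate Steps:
$k = -8$
$v = 2$
$b = -9$ ($b = \left(-3 - 8\right) + 2 = -11 + 2 = -9$)
$387 - 50 \left(v b + 5\right) = 387 - 50 \left(2 \left(-9\right) + 5\right) = 387 - 50 \left(-18 + 5\right) = 387 - -650 = 387 + 650 = 1037$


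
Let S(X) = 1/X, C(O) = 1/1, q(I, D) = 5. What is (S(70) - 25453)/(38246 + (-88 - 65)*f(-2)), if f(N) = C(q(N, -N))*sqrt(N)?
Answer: -34071621207/51198116690 - 272601477*I*sqrt(2)/102396233380 ≈ -0.66549 - 0.0037649*I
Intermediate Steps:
C(O) = 1
f(N) = sqrt(N) (f(N) = 1*sqrt(N) = sqrt(N))
(S(70) - 25453)/(38246 + (-88 - 65)*f(-2)) = (1/70 - 25453)/(38246 + (-88 - 65)*sqrt(-2)) = (1/70 - 25453)/(38246 - 153*I*sqrt(2)) = -1781709/(70*(38246 - 153*I*sqrt(2)))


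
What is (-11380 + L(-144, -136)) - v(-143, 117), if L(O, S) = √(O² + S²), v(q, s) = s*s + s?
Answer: -25186 + 8*√613 ≈ -24988.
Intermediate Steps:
v(q, s) = s + s² (v(q, s) = s² + s = s + s²)
(-11380 + L(-144, -136)) - v(-143, 117) = (-11380 + √((-144)² + (-136)²)) - 117*(1 + 117) = (-11380 + √(20736 + 18496)) - 117*118 = (-11380 + √39232) - 1*13806 = (-11380 + 8*√613) - 13806 = -25186 + 8*√613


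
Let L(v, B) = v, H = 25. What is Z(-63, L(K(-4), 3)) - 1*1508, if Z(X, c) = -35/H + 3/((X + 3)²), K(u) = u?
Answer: -1811279/1200 ≈ -1509.4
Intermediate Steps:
Z(X, c) = -7/5 + 3/(3 + X)² (Z(X, c) = -35/25 + 3/((X + 3)²) = -35*1/25 + 3/((3 + X)²) = -7/5 + 3/(3 + X)²)
Z(-63, L(K(-4), 3)) - 1*1508 = (-7/5 + 3/(3 - 63)²) - 1*1508 = (-7/5 + 3/(-60)²) - 1508 = (-7/5 + 3*(1/3600)) - 1508 = (-7/5 + 1/1200) - 1508 = -1679/1200 - 1508 = -1811279/1200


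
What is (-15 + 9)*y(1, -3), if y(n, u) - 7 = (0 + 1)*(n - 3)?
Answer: -30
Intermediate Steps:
y(n, u) = 4 + n (y(n, u) = 7 + (0 + 1)*(n - 3) = 7 + 1*(-3 + n) = 7 + (-3 + n) = 4 + n)
(-15 + 9)*y(1, -3) = (-15 + 9)*(4 + 1) = -6*5 = -30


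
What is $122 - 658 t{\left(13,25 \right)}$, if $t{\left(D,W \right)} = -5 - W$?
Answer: $19862$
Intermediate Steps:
$122 - 658 t{\left(13,25 \right)} = 122 - 658 \left(-5 - 25\right) = 122 - -19740 = 122 + 19740 = 19862$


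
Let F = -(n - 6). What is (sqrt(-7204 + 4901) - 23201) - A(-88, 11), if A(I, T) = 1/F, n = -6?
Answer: -278413/12 + 7*I*sqrt(47) ≈ -23201.0 + 47.99*I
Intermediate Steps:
F = 12 (F = -(-6 - 6) = -1*(-12) = 12)
A(I, T) = 1/12
(sqrt(-7204 + 4901) - 23201) - A(-88, 11) = (sqrt(-7204 + 4901) - 23201) - 1*1/12 = (sqrt(-2303) - 23201) - 1/12 = (7*I*sqrt(47) - 23201) - 1/12 = (-23201 + 7*I*sqrt(47)) - 1/12 = -278413/12 + 7*I*sqrt(47)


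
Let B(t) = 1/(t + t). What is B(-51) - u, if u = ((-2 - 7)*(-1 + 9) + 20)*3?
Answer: 15911/102 ≈ 155.99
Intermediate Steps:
B(t) = 1/(2*t)
u = -156 (u = (-9*8 + 20)*3 = (-72 + 20)*3 = -52*3 = -156)
B(-51) - u = (½)/(-51) - 1*(-156) = (½)*(-1/51) + 156 = -1/102 + 156 = 15911/102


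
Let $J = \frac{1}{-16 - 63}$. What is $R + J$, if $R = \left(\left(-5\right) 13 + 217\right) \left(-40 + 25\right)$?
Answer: $- \frac{180121}{79} \approx -2280.0$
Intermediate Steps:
$R = -2280$ ($R = \left(-65 + 217\right) \left(-15\right) = 152 \left(-15\right) = -2280$)
$J = - \frac{1}{79}$ ($J = \frac{1}{-16 - 63} = \frac{1}{-79} = - \frac{1}{79} \approx -0.012658$)
$R + J = -2280 - \frac{1}{79} = - \frac{180121}{79}$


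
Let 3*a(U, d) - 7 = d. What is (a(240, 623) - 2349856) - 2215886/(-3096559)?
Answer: -7275815252228/3096559 ≈ -2.3496e+6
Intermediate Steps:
a(U, d) = 7/3 + d/3
(a(240, 623) - 2349856) - 2215886/(-3096559) = ((7/3 + (⅓)*623) - 2349856) - 2215886/(-3096559) = ((7/3 + 623/3) - 2349856) - 2215886*(-1/3096559) = (210 - 2349856) + 2215886/3096559 = -2349646 + 2215886/3096559 = -7275815252228/3096559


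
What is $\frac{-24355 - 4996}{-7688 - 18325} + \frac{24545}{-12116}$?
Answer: $- \frac{1673801}{1864932} \approx -0.89751$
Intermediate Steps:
$\frac{-24355 - 4996}{-7688 - 18325} + \frac{24545}{-12116} = \frac{-24355 - 4996}{-26013} + 24545 \left(- \frac{1}{12116}\right) = \left(-29351\right) \left(- \frac{1}{26013}\right) - \frac{24545}{12116} = \frac{29351}{26013} - \frac{24545}{12116} = - \frac{1673801}{1864932}$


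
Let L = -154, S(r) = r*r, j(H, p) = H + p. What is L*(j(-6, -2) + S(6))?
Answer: -4312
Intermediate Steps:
S(r) = r²
L*(j(-6, -2) + S(6)) = -154*((-6 - 2) + 6²) = -154*(-8 + 36) = -154*28 = -4312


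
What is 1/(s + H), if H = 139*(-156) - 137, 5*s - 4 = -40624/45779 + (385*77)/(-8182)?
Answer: -1872818890/40866972247601 ≈ -4.5827e-5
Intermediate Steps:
s = -191248911/1872818890 (s = 4/5 + (-40624/45779 + (385*77)/(-8182))/5 = 4/5 + (-40624*1/45779 + 29645*(-1/8182))/5 = 4/5 + (-40624/45779 - 29645/8182)/5 = 4/5 + (1/5)*(-1689504023/374563778) = 4/5 - 1689504023/1872818890 = -191248911/1872818890 ≈ -0.10212)
H = -21821 (H = -21684 - 137 = -21821)
1/(s + H) = 1/(-191248911/1872818890 - 21821) = 1/(-40866972247601/1872818890) = -1872818890/40866972247601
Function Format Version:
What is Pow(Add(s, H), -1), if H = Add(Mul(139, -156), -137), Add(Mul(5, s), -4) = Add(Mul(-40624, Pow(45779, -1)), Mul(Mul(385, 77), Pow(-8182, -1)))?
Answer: Rational(-1872818890, 40866972247601) ≈ -4.5827e-5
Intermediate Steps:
s = Rational(-191248911, 1872818890) (s = Add(Rational(4, 5), Mul(Rational(1, 5), Add(Mul(-40624, Pow(45779, -1)), Mul(Mul(385, 77), Pow(-8182, -1))))) = Add(Rational(4, 5), Mul(Rational(1, 5), Add(Mul(-40624, Rational(1, 45779)), Mul(29645, Rational(-1, 8182))))) = Add(Rational(4, 5), Mul(Rational(1, 5), Add(Rational(-40624, 45779), Rational(-29645, 8182)))) = Add(Rational(4, 5), Mul(Rational(1, 5), Rational(-1689504023, 374563778))) = Add(Rational(4, 5), Rational(-1689504023, 1872818890)) = Rational(-191248911, 1872818890) ≈ -0.10212)
H = -21821 (H = Add(-21684, -137) = -21821)
Pow(Add(s, H), -1) = Pow(Add(Rational(-191248911, 1872818890), -21821), -1) = Pow(Rational(-40866972247601, 1872818890), -1) = Rational(-1872818890, 40866972247601)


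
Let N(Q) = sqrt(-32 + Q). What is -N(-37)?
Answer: -I*sqrt(69) ≈ -8.3066*I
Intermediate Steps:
-N(-37) = -sqrt(-32 - 37) = -sqrt(-69) = -I*sqrt(69)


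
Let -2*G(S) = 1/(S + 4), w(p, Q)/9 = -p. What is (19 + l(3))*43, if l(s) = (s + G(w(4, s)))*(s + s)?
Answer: 51041/32 ≈ 1595.0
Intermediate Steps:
w(p, Q) = -9*p (w(p, Q) = 9*(-p) = -9*p)
G(S) = -1/(2*(4 + S)) (G(S) = -1/(2*(S + 4)) = -1/(2*(4 + S)))
l(s) = 2*s*(1/64 + s) (l(s) = (s - 1/(8 + 2*(-9*4)))*(s + s) = (s - 1/(8 + 2*(-36)))*(2*s) = (s - 1/(8 - 72))*(2*s) = (s - 1/(-64))*(2*s) = (s - 1*(-1/64))*(2*s) = (s + 1/64)*(2*s) = (1/64 + s)*(2*s) = 2*s*(1/64 + s))
(19 + l(3))*43 = (19 + (1/32)*3*(1 + 64*3))*43 = (19 + (1/32)*3*(1 + 192))*43 = (19 + (1/32)*3*193)*43 = (19 + 579/32)*43 = (1187/32)*43 = 51041/32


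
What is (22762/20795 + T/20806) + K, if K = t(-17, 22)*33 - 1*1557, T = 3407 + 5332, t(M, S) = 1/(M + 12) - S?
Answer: -197992957063/86532154 ≈ -2288.1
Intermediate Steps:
t(M, S) = 1/(12 + M) - S
T = 8739
K = -11448/5 (K = ((1 - 12*22 - 1*(-17)*22)/(12 - 17))*33 - 1*1557 = ((1 - 264 + 374)/(-5))*33 - 1557 = -1/5*111*33 - 1557 = -111/5*33 - 1557 = -3663/5 - 1557 = -11448/5 ≈ -2289.6)
(22762/20795 + T/20806) + K = (22762/20795 + 8739/20806) - 11448/5 = 655313677/432660770 - 11448/5 = -197992957063/86532154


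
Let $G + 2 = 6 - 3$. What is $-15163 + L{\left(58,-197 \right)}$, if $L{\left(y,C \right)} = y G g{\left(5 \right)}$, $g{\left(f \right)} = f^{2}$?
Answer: $-13713$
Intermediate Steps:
$G = 1$ ($G = -2 + \left(6 - 3\right) = -2 + 3 = 1$)
$L{\left(y,C \right)} = 25 y$ ($L{\left(y,C \right)} = y 1 \cdot 5^{2} = y 25 = 25 y$)
$-15163 + L{\left(58,-197 \right)} = -15163 + 25 \cdot 58 = -15163 + 1450 = -13713$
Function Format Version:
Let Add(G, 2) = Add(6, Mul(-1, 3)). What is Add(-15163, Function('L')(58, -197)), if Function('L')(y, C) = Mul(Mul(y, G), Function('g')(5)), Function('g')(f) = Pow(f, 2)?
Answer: -13713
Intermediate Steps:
G = 1 (G = Add(-2, Add(6, Mul(-1, 3))) = Add(-2, Add(6, -3)) = Add(-2, 3) = 1)
Function('L')(y, C) = Mul(25, y) (Function('L')(y, C) = Mul(Mul(y, 1), Pow(5, 2)) = Mul(y, 25) = Mul(25, y))
Add(-15163, Function('L')(58, -197)) = Add(-15163, Mul(25, 58)) = Add(-15163, 1450) = -13713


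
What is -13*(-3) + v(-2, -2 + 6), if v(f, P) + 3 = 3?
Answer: 39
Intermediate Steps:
v(f, P) = 0 (v(f, P) = -3 + 3 = 0)
-13*(-3) + v(-2, -2 + 6) = -13*(-3) + 0 = 39 + 0 = 39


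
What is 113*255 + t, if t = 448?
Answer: 29263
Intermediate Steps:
113*255 + t = 113*255 + 448 = 28815 + 448 = 29263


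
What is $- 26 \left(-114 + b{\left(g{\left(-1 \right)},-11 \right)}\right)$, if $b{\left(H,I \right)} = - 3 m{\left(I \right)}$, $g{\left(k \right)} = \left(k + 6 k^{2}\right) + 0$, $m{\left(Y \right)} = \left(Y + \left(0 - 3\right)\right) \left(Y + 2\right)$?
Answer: $12792$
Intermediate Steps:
$m{\left(Y \right)} = \left(-3 + Y\right) \left(2 + Y\right)$ ($m{\left(Y \right)} = \left(Y - 3\right) \left(2 + Y\right) = \left(-3 + Y\right) \left(2 + Y\right)$)
$g{\left(k \right)} = k + 6 k^{2}$
$b{\left(H,I \right)} = 18 - 3 I^{2} + 3 I$ ($b{\left(H,I \right)} = - 3 \left(-6 + I^{2} - I\right) = 18 - 3 I^{2} + 3 I$)
$- 26 \left(-114 + b{\left(g{\left(-1 \right)},-11 \right)}\right) = - 26 \left(-114 + \left(18 - 3 \left(-11\right)^{2} + 3 \left(-11\right)\right)\right) = - 26 \left(-114 - 378\right) = \left(-26\right) \left(-492\right) = 12792$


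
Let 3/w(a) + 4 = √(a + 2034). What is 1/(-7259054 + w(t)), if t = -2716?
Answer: -5066819704/36780317926708673 + 3*I*√682/36780317926708673 ≈ -1.3776e-7 + 2.1301e-15*I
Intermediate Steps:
w(a) = 3/(-4 + √(2034 + a)) (w(a) = 3/(-4 + √(a + 2034)) = 3/(-4 + √(2034 + a)))
1/(-7259054 + w(t)) = 1/(-7259054 + 3/(-4 + √(2034 - 2716))) = 1/(-7259054 + 3/(-4 + √(-682))) = 1/(-7259054 + 3/(-4 + I*√682))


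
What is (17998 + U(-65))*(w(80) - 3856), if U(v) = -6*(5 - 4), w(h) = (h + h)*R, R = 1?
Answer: -66498432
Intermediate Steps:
w(h) = 2*h (w(h) = (h + h)*1 = (2*h)*1 = 2*h)
U(v) = -6 (U(v) = -6*1 = -6)
(17998 + U(-65))*(w(80) - 3856) = (17998 - 6)*(2*80 - 3856) = 17992*(160 - 3856) = 17992*(-3696) = -66498432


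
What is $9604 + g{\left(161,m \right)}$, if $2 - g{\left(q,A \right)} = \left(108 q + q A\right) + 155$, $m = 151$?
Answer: $-32248$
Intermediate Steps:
$g{\left(q,A \right)} = -153 - 108 q - A q$ ($g{\left(q,A \right)} = 2 - \left(\left(108 q + q A\right) + 155\right) = 2 - \left(\left(108 q + A q\right) + 155\right) = 2 - \left(155 + 108 q + A q\right) = -153 - 108 q - A q$)
$9604 + g{\left(161,m \right)} = 9604 - \left(17541 + 24311\right) = 9604 - 41852 = -32248$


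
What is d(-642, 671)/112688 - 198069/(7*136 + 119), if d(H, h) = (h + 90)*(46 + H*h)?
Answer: -7778816506/2514351 ≈ -3093.8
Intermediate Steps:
d(H, h) = (46 + H*h)*(90 + h) (d(H, h) = (90 + h)*(46 + H*h) = (46 + H*h)*(90 + h))
d(-642, 671)/112688 - 198069/(7*136 + 119) = (4140 + 46*671 - 642*671**2 + 90*(-642)*671)/112688 - 198069/(7*136 + 119) = (4140 + 30866 - 642*450241 - 38770380)*(1/112688) - 198069/(952 + 119) = (4140 + 30866 - 289054722 - 38770380)*(1/112688) - 198069/1071 = -327790096*1/112688 - 198069*1/1071 = -20486881/7043 - 66023/357 = -7778816506/2514351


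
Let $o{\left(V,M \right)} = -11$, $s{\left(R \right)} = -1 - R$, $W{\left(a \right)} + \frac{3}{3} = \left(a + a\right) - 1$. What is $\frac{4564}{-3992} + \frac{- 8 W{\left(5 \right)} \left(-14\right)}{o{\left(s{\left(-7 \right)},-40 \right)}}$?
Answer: $- \frac{906759}{10978} \approx -82.598$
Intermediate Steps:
$W{\left(a \right)} = -2 + 2 a$ ($W{\left(a \right)} = -1 + \left(\left(a + a\right) - 1\right) = -1 + \left(2 a - 1\right) = -1 + \left(-1 + 2 a\right) = -2 + 2 a$)
$\frac{4564}{-3992} + \frac{- 8 W{\left(5 \right)} \left(-14\right)}{o{\left(s{\left(-7 \right)},-40 \right)}} = \frac{4564}{-3992} + \frac{- 8 \left(-2 + 2 \cdot 5\right) \left(-14\right)}{-11} = 4564 \left(- \frac{1}{3992}\right) + - 8 \left(-2 + 10\right) \left(-14\right) \left(- \frac{1}{11}\right) = - \frac{1141}{998} + \left(-8\right) 8 \left(-14\right) \left(- \frac{1}{11}\right) = - \frac{1141}{998} + \left(-64\right) \left(-14\right) \left(- \frac{1}{11}\right) = - \frac{1141}{998} + 896 \left(- \frac{1}{11}\right) = - \frac{1141}{998} - \frac{896}{11} = - \frac{906759}{10978}$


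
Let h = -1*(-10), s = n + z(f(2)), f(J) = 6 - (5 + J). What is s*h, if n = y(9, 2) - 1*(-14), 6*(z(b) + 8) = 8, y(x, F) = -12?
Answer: -140/3 ≈ -46.667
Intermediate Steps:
f(J) = 1 - J (f(J) = 6 + (-5 - J) = 1 - J)
z(b) = -20/3 (z(b) = -8 + (⅙)*8 = -8 + 4/3 = -20/3)
n = 2 (n = -12 - 1*(-14) = -12 + 14 = 2)
s = -14/3 (s = 2 - 20/3 = -14/3 ≈ -4.6667)
h = 10
s*h = -14/3*10 = -140/3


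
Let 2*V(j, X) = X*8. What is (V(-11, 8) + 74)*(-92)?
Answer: -9752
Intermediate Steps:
V(j, X) = 4*X (V(j, X) = (X*8)/2 = (8*X)/2 = 4*X)
(V(-11, 8) + 74)*(-92) = (4*8 + 74)*(-92) = (32 + 74)*(-92) = 106*(-92) = -9752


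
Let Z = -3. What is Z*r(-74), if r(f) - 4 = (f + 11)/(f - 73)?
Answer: -93/7 ≈ -13.286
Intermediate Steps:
r(f) = 4 + (11 + f)/(-73 + f) (r(f) = 4 + (f + 11)/(f - 73) = 4 + (11 + f)/(-73 + f))
Z*r(-74) = -3*(-281 + 5*(-74))/(-73 - 74) = -3*(-281 - 370)/(-147) = -(-1)*(-651)/49 = -3*31/7 = -93/7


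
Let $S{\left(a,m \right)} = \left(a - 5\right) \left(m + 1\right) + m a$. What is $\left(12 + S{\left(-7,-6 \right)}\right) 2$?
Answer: $228$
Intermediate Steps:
$S{\left(a,m \right)} = a m + \left(1 + m\right) \left(-5 + a\right)$ ($S{\left(a,m \right)} = \left(-5 + a\right) \left(1 + m\right) + a m = \left(1 + m\right) \left(-5 + a\right) + a m = a m + \left(1 + m\right) \left(-5 + a\right)$)
$\left(12 + S{\left(-7,-6 \right)}\right) 2 = \left(12 - \left(-18 - 84\right)\right) 2 = \left(12 + \left(-5 - 7 + 30 + 84\right)\right) 2 = \left(12 + 102\right) 2 = 114 \cdot 2 = 228$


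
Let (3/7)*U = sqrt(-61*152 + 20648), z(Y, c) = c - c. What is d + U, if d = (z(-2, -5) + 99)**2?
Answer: 9801 + 28*sqrt(79) ≈ 10050.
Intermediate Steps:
z(Y, c) = 0
d = 9801 (d = (0 + 99)**2 = 99**2 = 9801)
U = 28*sqrt(79) (U = 7*sqrt(-61*152 + 20648)/3 = 7*sqrt(-9272 + 20648)/3 = 7*sqrt(11376)/3 = 7*(12*sqrt(79))/3 = 28*sqrt(79) ≈ 248.87)
d + U = 9801 + 28*sqrt(79)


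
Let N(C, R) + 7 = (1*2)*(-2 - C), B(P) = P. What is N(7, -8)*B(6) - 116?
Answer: -266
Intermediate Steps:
N(C, R) = -11 - 2*C (N(C, R) = -7 + (1*2)*(-2 - C) = -7 + 2*(-2 - C) = -7 + (-4 - 2*C) = -11 - 2*C)
N(7, -8)*B(6) - 116 = (-11 - 2*7)*6 - 116 = (-11 - 14)*6 - 116 = -25*6 - 116 = -150 - 116 = -266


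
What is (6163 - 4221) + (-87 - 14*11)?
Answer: 1701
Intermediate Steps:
(6163 - 4221) + (-87 - 14*11) = 1942 + (-87 - 154) = 1942 - 241 = 1701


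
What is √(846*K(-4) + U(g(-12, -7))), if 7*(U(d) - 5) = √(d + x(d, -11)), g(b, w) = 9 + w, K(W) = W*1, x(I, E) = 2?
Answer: I*√165557/7 ≈ 58.127*I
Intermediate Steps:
K(W) = W
U(d) = 5 + √(2 + d)/7 (U(d) = 5 + √(d + 2)/7 = 5 + √(2 + d)/7)
√(846*K(-4) + U(g(-12, -7))) = √(846*(-4) + (5 + √(2 + (9 - 7))/7)) = √(-3384 + (5 + √(2 + 2)/7)) = √(-3384 + (5 + √4/7)) = √(-3384 + (5 + (⅐)*2)) = √(-3384 + (5 + 2/7)) = √(-3384 + 37/7) = √(-23651/7) = I*√165557/7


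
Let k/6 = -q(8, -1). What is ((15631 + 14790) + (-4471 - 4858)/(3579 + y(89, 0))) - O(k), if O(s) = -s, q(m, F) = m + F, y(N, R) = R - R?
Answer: 108717112/3579 ≈ 30376.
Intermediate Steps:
y(N, R) = 0
q(m, F) = F + m
k = -42 (k = 6*(-(-1 + 8)) = 6*(-1*7) = 6*(-7) = -42)
((15631 + 14790) + (-4471 - 4858)/(3579 + y(89, 0))) - O(k) = ((15631 + 14790) + (-4471 - 4858)/(3579 + 0)) - (-1)*(-42) = (30421 - 9329/3579) - 1*42 = (30421 - 9329*1/3579) - 42 = (30421 - 9329/3579) - 42 = 108867430/3579 - 42 = 108717112/3579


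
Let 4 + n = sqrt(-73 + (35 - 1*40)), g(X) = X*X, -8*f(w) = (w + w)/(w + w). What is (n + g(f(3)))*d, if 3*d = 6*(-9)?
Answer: 2295/32 - 18*I*sqrt(78) ≈ 71.719 - 158.97*I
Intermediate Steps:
f(w) = -1/8 (f(w) = -(w + w)/(8*(w + w)) = -2*w/(8*(2*w)) = -2*w*1/(2*w)/8 = -1/8*1 = -1/8)
g(X) = X**2
n = -4 + I*sqrt(78) (n = -4 + sqrt(-73 + (35 - 1*40)) = -4 + sqrt(-73 + (35 - 40)) = -4 + sqrt(-73 - 5) = -4 + sqrt(-78) = -4 + I*sqrt(78) ≈ -4.0 + 8.8318*I)
d = -18 (d = (6*(-9))/3 = (1/3)*(-54) = -18)
(n + g(f(3)))*d = ((-4 + I*sqrt(78)) + (-1/8)**2)*(-18) = ((-4 + I*sqrt(78)) + 1/64)*(-18) = (-255/64 + I*sqrt(78))*(-18) = 2295/32 - 18*I*sqrt(78)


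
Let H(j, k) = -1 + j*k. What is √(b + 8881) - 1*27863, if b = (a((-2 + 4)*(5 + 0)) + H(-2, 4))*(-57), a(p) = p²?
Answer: -27863 + √3694 ≈ -27802.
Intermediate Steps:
b = -5187 (b = (((-2 + 4)*(5 + 0))² + (-1 - 2*4))*(-57) = ((2*5)² + (-1 - 8))*(-57) = (10² - 9)*(-57) = (100 - 9)*(-57) = 91*(-57) = -5187)
√(b + 8881) - 1*27863 = √(-5187 + 8881) - 1*27863 = √3694 - 27863 = -27863 + √3694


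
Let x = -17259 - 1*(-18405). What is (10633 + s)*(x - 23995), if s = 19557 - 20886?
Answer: -212587096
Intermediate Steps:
s = -1329
x = 1146 (x = -17259 + 18405 = 1146)
(10633 + s)*(x - 23995) = (10633 - 1329)*(1146 - 23995) = 9304*(-22849) = -212587096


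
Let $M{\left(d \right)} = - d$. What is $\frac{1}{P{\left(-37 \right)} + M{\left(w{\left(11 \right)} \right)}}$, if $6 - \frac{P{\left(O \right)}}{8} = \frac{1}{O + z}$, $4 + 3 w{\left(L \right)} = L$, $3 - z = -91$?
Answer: $\frac{19}{865} \approx 0.021965$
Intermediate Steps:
$z = 94$ ($z = 3 - -91 = 3 + 91 = 94$)
$w{\left(L \right)} = - \frac{4}{3} + \frac{L}{3}$
$P{\left(O \right)} = 48 - \frac{8}{94 + O}$ ($P{\left(O \right)} = 48 - \frac{8}{O + 94} = 48 - \frac{8}{94 + O}$)
$\frac{1}{P{\left(-37 \right)} + M{\left(w{\left(11 \right)} \right)}} = \frac{1}{\frac{8 \left(563 + 6 \left(-37\right)\right)}{94 - 37} - \left(- \frac{4}{3} + \frac{1}{3} \cdot 11\right)} = \frac{1}{\frac{8 \left(563 - 222\right)}{57} - \left(- \frac{4}{3} + \frac{11}{3}\right)} = \frac{1}{8 \cdot \frac{1}{57} \cdot 341 - \frac{7}{3}} = \frac{1}{\frac{2728}{57} - \frac{7}{3}} = \frac{1}{\frac{865}{19}} = \frac{19}{865}$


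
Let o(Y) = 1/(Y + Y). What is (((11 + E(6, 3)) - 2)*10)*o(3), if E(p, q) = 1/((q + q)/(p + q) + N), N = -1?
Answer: 10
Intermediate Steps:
E(p, q) = 1/(-1 + 2*q/(p + q)) (E(p, q) = 1/((q + q)/(p + q) - 1) = 1/((2*q)/(p + q) - 1) = 1/(2*q/(p + q) - 1) = 1/(-1 + 2*q/(p + q)))
o(Y) = 1/(2*Y)
(((11 + E(6, 3)) - 2)*10)*o(3) = (((11 + (-1*6 - 1*3)/(6 - 1*3)) - 2)*10)*((½)/3) = (((11 + (-6 - 3)/(6 - 3)) - 2)*10)*((½)*(⅓)) = (((11 - 9/3) - 2)*10)*(⅙) = (((11 + (⅓)*(-9)) - 2)*10)*(⅙) = (((11 - 3) - 2)*10)*(⅙) = ((8 - 2)*10)*(⅙) = (6*10)*(⅙) = 60*(⅙) = 10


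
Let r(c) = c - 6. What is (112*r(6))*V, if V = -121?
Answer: 0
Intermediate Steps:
r(c) = -6 + c
(112*r(6))*V = (112*(-6 + 6))*(-121) = (112*0)*(-121) = 0*(-121) = 0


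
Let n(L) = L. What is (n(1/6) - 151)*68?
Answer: -30770/3 ≈ -10257.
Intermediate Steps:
(n(1/6) - 151)*68 = (1/6 - 151)*68 = -905/6*68 = -30770/3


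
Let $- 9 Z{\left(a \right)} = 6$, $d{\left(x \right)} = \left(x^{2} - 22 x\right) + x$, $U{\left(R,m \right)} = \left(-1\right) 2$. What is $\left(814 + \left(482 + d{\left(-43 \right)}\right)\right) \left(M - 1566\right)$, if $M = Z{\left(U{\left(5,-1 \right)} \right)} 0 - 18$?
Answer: $-6412032$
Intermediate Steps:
$U{\left(R,m \right)} = -2$
$d{\left(x \right)} = x^{2} - 21 x$
$Z{\left(a \right)} = - \frac{2}{3}$ ($Z{\left(a \right)} = \left(- \frac{1}{9}\right) 6 = - \frac{2}{3}$)
$M = -18$ ($M = \left(- \frac{2}{3}\right) 0 - 18 = 0 - 18 = -18$)
$\left(814 + \left(482 + d{\left(-43 \right)}\right)\right) \left(M - 1566\right) = \left(814 - \left(-482 + 43 \left(-21 - 43\right)\right)\right) \left(-18 - 1566\right) = \left(814 + \left(482 - -2752\right)\right) \left(-1584\right) = \left(814 + \left(482 + 2752\right)\right) \left(-1584\right) = \left(814 + 3234\right) \left(-1584\right) = 4048 \left(-1584\right) = -6412032$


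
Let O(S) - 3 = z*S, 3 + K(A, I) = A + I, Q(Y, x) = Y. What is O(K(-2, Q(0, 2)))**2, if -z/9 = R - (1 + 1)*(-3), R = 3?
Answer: 166464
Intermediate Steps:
K(A, I) = -3 + A + I (K(A, I) = -3 + (A + I) = -3 + A + I)
z = -81 (z = -9*(3 - (1 + 1)*(-3)) = -9*(3 - 2*(-3)) = -9*(3 - 1*(-6)) = -9*(3 + 6) = -9*9 = -81)
O(S) = 3 - 81*S
O(K(-2, Q(0, 2)))**2 = (3 - 81*(-3 - 2 + 0))**2 = (3 - 81*(-5))**2 = (3 + 405)**2 = 408**2 = 166464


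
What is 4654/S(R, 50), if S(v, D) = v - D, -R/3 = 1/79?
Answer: -367666/3953 ≈ -93.009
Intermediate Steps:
R = -3/79 ≈ -0.037975
4654/S(R, 50) = 4654/(-3/79 - 1*50) = 4654/(-3/79 - 50) = 4654/(-3953/79) = 4654*(-79/3953) = -367666/3953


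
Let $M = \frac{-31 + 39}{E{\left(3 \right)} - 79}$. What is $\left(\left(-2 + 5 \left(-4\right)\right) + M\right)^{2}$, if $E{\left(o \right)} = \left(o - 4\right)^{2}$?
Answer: $\frac{743044}{1521} \approx 488.52$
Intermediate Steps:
$E{\left(o \right)} = \left(-4 + o\right)^{2}$
$M = - \frac{4}{39}$ ($M = \frac{-31 + 39}{\left(-4 + 3\right)^{2} - 79} = \frac{8}{\left(-1\right)^{2} - 79} = \frac{8}{1 - 79} = \frac{8}{-78} = 8 \left(- \frac{1}{78}\right) = - \frac{4}{39} \approx -0.10256$)
$\left(\left(-2 + 5 \left(-4\right)\right) + M\right)^{2} = \left(\left(-2 + 5 \left(-4\right)\right) - \frac{4}{39}\right)^{2} = \left(\left(-2 - 20\right) - \frac{4}{39}\right)^{2} = \left(-22 - \frac{4}{39}\right)^{2} = \left(- \frac{862}{39}\right)^{2} = \frac{743044}{1521}$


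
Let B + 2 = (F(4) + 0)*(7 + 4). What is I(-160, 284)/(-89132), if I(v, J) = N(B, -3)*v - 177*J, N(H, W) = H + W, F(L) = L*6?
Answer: 22927/22283 ≈ 1.0289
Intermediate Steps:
F(L) = 6*L
B = 262 (B = -2 + (6*4 + 0)*(7 + 4) = -2 + (24 + 0)*11 = -2 + 24*11 = -2 + 264 = 262)
I(v, J) = -177*J + 259*v (I(v, J) = (262 - 3)*v - 177*J = 259*v - 177*J = -177*J + 259*v)
I(-160, 284)/(-89132) = (-177*284 + 259*(-160))/(-89132) = (-50268 - 41440)*(-1/89132) = -91708*(-1/89132) = 22927/22283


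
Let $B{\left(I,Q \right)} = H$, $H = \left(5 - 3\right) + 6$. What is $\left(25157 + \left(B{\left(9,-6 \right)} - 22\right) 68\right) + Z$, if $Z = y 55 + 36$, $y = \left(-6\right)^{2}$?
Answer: $26221$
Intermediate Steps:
$y = 36$
$H = 8$ ($H = 2 + 6 = 8$)
$B{\left(I,Q \right)} = 8$
$Z = 2016$ ($Z = 36 \cdot 55 + 36 = 1980 + 36 = 2016$)
$\left(25157 + \left(B{\left(9,-6 \right)} - 22\right) 68\right) + Z = \left(25157 + \left(8 - 22\right) 68\right) + 2016 = \left(25157 - 952\right) + 2016 = 24205 + 2016 = 26221$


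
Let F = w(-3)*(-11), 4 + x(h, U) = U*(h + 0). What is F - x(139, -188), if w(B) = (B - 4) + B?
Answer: 26246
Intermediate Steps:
w(B) = -4 + 2*B (w(B) = (-4 + B) + B = -4 + 2*B)
x(h, U) = -4 + U*h (x(h, U) = -4 + U*(h + 0) = -4 + U*h)
F = 110 (F = (-4 + 2*(-3))*(-11) = (-4 - 6)*(-11) = -10*(-11) = 110)
F - x(139, -188) = 110 - (-4 - 188*139) = 110 - (-4 - 26132) = 110 - 1*(-26136) = 110 + 26136 = 26246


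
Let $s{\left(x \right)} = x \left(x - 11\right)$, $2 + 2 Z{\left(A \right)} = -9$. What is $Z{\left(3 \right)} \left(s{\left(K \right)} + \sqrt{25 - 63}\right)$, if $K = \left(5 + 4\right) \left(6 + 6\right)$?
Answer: $-57618 - \frac{11 i \sqrt{38}}{2} \approx -57618.0 - 33.904 i$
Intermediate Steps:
$K = 108$ ($K = 9 \cdot 12 = 108$)
$Z{\left(A \right)} = - \frac{11}{2}$ ($Z{\left(A \right)} = -1 + \frac{1}{2} \left(-9\right) = -1 - \frac{9}{2} = - \frac{11}{2}$)
$s{\left(x \right)} = x \left(-11 + x\right)$
$Z{\left(3 \right)} \left(s{\left(K \right)} + \sqrt{25 - 63}\right) = - \frac{11 \left(108 \left(-11 + 108\right) + \sqrt{25 - 63}\right)}{2} = - \frac{11 \left(108 \cdot 97 + \sqrt{-38}\right)}{2} = - \frac{11 \left(10476 + i \sqrt{38}\right)}{2} = -57618 - \frac{11 i \sqrt{38}}{2}$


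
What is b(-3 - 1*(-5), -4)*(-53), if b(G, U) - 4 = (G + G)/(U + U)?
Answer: -371/2 ≈ -185.50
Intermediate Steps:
b(G, U) = 4 + G/U (b(G, U) = 4 + (G + G)/(U + U) = 4 + (2*G)/((2*U)) = 4 + (2*G)*(1/(2*U)) = 4 + G/U)
b(-3 - 1*(-5), -4)*(-53) = (4 + (-3 - 1*(-5))/(-4))*(-53) = (4 + (-3 + 5)*(-¼))*(-53) = (4 + 2*(-¼))*(-53) = (4 - ½)*(-53) = (7/2)*(-53) = -371/2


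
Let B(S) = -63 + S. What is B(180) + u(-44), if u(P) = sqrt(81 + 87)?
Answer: 117 + 2*sqrt(42) ≈ 129.96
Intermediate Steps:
u(P) = 2*sqrt(42) (u(P) = sqrt(168) = 2*sqrt(42))
B(180) + u(-44) = (-63 + 180) + 2*sqrt(42) = 117 + 2*sqrt(42)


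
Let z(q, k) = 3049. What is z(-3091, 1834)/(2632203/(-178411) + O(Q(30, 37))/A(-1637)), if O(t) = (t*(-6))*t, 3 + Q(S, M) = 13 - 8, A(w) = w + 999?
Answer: -173528069341/837531825 ≈ -207.19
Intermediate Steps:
A(w) = 999 + w
Q(S, M) = 2 (Q(S, M) = -3 + (13 - 8) = -3 + 5 = 2)
O(t) = -6*t² (O(t) = (-6*t)*t = -6*t²)
z(-3091, 1834)/(2632203/(-178411) + O(Q(30, 37))/A(-1637)) = 3049/(2632203/(-178411) + (-6*2²)/(999 - 1637)) = 3049/(2632203*(-1/178411) - 6*4/(-638)) = 3049/(-2632203/178411 - 24*(-1/638)) = 3049/(-2632203/178411 + 12/319) = 3049/(-837531825/56913109) = 3049*(-56913109/837531825) = -173528069341/837531825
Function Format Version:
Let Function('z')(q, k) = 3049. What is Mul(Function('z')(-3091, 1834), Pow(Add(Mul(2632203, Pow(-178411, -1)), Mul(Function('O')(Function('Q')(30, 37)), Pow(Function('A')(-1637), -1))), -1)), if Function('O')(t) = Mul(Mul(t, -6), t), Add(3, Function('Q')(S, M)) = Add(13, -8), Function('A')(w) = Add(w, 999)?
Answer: Rational(-173528069341, 837531825) ≈ -207.19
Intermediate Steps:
Function('A')(w) = Add(999, w)
Function('Q')(S, M) = 2 (Function('Q')(S, M) = Add(-3, Add(13, -8)) = Add(-3, 5) = 2)
Function('O')(t) = Mul(-6, Pow(t, 2)) (Function('O')(t) = Mul(Mul(-6, t), t) = Mul(-6, Pow(t, 2)))
Mul(Function('z')(-3091, 1834), Pow(Add(Mul(2632203, Pow(-178411, -1)), Mul(Function('O')(Function('Q')(30, 37)), Pow(Function('A')(-1637), -1))), -1)) = Mul(3049, Pow(Add(Mul(2632203, Pow(-178411, -1)), Mul(Mul(-6, Pow(2, 2)), Pow(Add(999, -1637), -1))), -1)) = Mul(3049, Pow(Add(Mul(2632203, Rational(-1, 178411)), Mul(Mul(-6, 4), Pow(-638, -1))), -1)) = Mul(3049, Pow(Add(Rational(-2632203, 178411), Mul(-24, Rational(-1, 638))), -1)) = Mul(3049, Pow(Add(Rational(-2632203, 178411), Rational(12, 319)), -1)) = Mul(3049, Pow(Rational(-837531825, 56913109), -1)) = Mul(3049, Rational(-56913109, 837531825)) = Rational(-173528069341, 837531825)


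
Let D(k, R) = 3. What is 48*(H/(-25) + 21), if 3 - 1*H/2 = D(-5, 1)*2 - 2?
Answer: 25296/25 ≈ 1011.8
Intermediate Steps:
H = -2 (H = 6 - 2*(3*2 - 2) = 6 - 2*(6 - 2) = 6 - 2*4 = 6 - 8 = -2)
48*(H/(-25) + 21) = 48*(-2/(-25) + 21) = 48*(-2*(-1/25) + 21) = 48*(2/25 + 21) = 48*(527/25) = 25296/25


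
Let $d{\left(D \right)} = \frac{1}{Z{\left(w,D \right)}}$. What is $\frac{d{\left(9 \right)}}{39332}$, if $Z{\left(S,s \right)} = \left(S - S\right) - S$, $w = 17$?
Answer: $- \frac{1}{668644} \approx -1.4956 \cdot 10^{-6}$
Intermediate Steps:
$Z{\left(S,s \right)} = - S$ ($Z{\left(S,s \right)} = 0 - S = - S$)
$d{\left(D \right)} = - \frac{1}{17}$ ($d{\left(D \right)} = \frac{1}{\left(-1\right) 17} = \frac{1}{-17} = - \frac{1}{17}$)
$\frac{d{\left(9 \right)}}{39332} = - \frac{1}{17 \cdot 39332} = \left(- \frac{1}{17}\right) \frac{1}{39332} = - \frac{1}{668644}$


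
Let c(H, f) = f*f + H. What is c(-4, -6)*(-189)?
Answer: -6048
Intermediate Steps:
c(H, f) = H + f**2 (c(H, f) = f**2 + H = H + f**2)
c(-4, -6)*(-189) = (-4 + (-6)**2)*(-189) = (-4 + 36)*(-189) = 32*(-189) = -6048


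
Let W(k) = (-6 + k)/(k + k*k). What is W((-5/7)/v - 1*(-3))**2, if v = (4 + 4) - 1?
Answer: 13868176/183900721 ≈ 0.075411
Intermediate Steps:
v = 7 (v = 8 - 1 = 7)
W(k) = (-6 + k)/(k + k**2)
W((-5/7)/v - 1*(-3))**2 = ((-6 + (-5/7/7 - 1*(-3)))/((-5/7/7 - 1*(-3))*(1 + (-5/7/7 - 1*(-3)))))**2 = ((-6 + (-5*1/7*(1/7) + 3))/((-5*1/7*(1/7) + 3)*(1 + (-5*1/7*(1/7) + 3))))**2 = ((-6 + (-5/7*1/7 + 3))/((-5/7*1/7 + 3)*(1 + (-5/7*1/7 + 3))))**2 = ((-6 + (-5/49 + 3))/((-5/49 + 3)*(1 + (-5/49 + 3))))**2 = ((-6 + 142/49)/((142/49)*(1 + 142/49)))**2 = ((49/142)*(-152/49)/(191/49))**2 = ((49/142)*(49/191)*(-152/49))**2 = (-3724/13561)**2 = 13868176/183900721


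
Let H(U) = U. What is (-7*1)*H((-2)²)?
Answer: -28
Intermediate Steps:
(-7*1)*H((-2)²) = -7*1*(-2)² = -7*4 = -28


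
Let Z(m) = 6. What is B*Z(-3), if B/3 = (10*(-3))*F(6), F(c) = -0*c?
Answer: 0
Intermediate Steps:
F(c) = 0 (F(c) = -1*0 = 0)
B = 0 (B = 3*((10*(-3))*0) = 3*(-30*0) = 3*0 = 0)
B*Z(-3) = 0*6 = 0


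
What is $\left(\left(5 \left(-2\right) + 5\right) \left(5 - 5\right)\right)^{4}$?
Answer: $0$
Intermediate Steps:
$\left(\left(5 \left(-2\right) + 5\right) \left(5 - 5\right)\right)^{4} = \left(\left(-10 + 5\right) 0\right)^{4} = \left(\left(-5\right) 0\right)^{4} = 0^{4} = 0$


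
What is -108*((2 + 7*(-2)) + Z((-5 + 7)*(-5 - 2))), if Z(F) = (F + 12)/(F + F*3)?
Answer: 9045/7 ≈ 1292.1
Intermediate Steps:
Z(F) = (12 + F)/(4*F) (Z(F) = (12 + F)/(F + 3*F) = (12 + F)/((4*F)) = (12 + F)*(1/(4*F)) = (12 + F)/(4*F))
-108*((2 + 7*(-2)) + Z((-5 + 7)*(-5 - 2))) = -108*((2 + 7*(-2)) + (12 + (-5 + 7)*(-5 - 2))/(4*(((-5 + 7)*(-5 - 2))))) = -108*((2 - 14) + (12 + 2*(-7))/(4*((2*(-7))))) = -108*(-12 + (¼)*(12 - 14)/(-14)) = -108*(-12 + (¼)*(-1/14)*(-2)) = -108*(-12 + 1/28) = -108*(-335/28) = 9045/7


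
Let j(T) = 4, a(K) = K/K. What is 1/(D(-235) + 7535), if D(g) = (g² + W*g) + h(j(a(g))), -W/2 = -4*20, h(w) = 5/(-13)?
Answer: 13/327075 ≈ 3.9746e-5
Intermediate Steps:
a(K) = 1
h(w) = -5/13 (h(w) = 5*(-1/13) = -5/13)
W = 160 (W = -(-8)*20 = -2*(-80) = 160)
D(g) = -5/13 + g² + 160*g (D(g) = (g² + 160*g) - 5/13 = -5/13 + g² + 160*g)
1/(D(-235) + 7535) = 1/((-5/13 + (-235)² + 160*(-235)) + 7535) = 1/((-5/13 + 55225 - 37600) + 7535) = 1/(229120/13 + 7535) = 1/(327075/13) = 13/327075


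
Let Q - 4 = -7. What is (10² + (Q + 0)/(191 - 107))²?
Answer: 7834401/784 ≈ 9992.9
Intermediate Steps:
Q = -3 (Q = 4 - 7 = -3)
(10² + (Q + 0)/(191 - 107))² = (10² + (-3 + 0)/(191 - 107))² = (100 - 3/84)² = (100 - 3*1/84)² = (100 - 1/28)² = (2799/28)² = 7834401/784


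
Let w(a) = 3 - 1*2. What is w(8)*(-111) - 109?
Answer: -220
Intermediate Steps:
w(a) = 1 (w(a) = 3 - 2 = 1)
w(8)*(-111) - 109 = 1*(-111) - 109 = -111 - 109 = -220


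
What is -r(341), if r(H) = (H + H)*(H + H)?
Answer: -465124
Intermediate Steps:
r(H) = 4*H² (r(H) = (2*H)*(2*H) = 4*H²)
-r(341) = -4*341² = -4*116281 = -1*465124 = -465124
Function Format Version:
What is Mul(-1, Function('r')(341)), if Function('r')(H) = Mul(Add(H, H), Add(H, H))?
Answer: -465124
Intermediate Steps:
Function('r')(H) = Mul(4, Pow(H, 2)) (Function('r')(H) = Mul(Mul(2, H), Mul(2, H)) = Mul(4, Pow(H, 2)))
Mul(-1, Function('r')(341)) = Mul(-1, Mul(4, Pow(341, 2))) = Mul(-1, Mul(4, 116281)) = Mul(-1, 465124) = -465124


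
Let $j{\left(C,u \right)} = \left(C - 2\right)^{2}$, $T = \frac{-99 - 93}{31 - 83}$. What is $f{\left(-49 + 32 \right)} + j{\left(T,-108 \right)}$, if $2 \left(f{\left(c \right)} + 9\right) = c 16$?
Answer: $- \frac{24021}{169} \approx -142.14$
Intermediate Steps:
$T = \frac{48}{13}$ ($T = - \frac{192}{-52} = \left(-192\right) \left(- \frac{1}{52}\right) = \frac{48}{13} \approx 3.6923$)
$f{\left(c \right)} = -9 + 8 c$ ($f{\left(c \right)} = -9 + \frac{c 16}{2} = -9 + \frac{16 c}{2} = -9 + 8 c$)
$j{\left(C,u \right)} = \left(-2 + C\right)^{2}$
$f{\left(-49 + 32 \right)} + j{\left(T,-108 \right)} = \left(-9 + 8 \left(-49 + 32\right)\right) + \left(-2 + \frac{48}{13}\right)^{2} = \left(-9 + 8 \left(-17\right)\right) + \left(\frac{22}{13}\right)^{2} = \left(-9 - 136\right) + \frac{484}{169} = -145 + \frac{484}{169} = - \frac{24021}{169}$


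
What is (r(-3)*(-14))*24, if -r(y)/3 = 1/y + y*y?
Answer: 8736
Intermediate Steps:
r(y) = -3/y - 3*y² (r(y) = -3*(1/y + y*y) = -3*(1/y + y²) = -3/y - 3*y²)
(r(-3)*(-14))*24 = ((3*(-1 - 1*(-3)³)/(-3))*(-14))*24 = ((3*(-⅓)*(-1 - 1*(-27)))*(-14))*24 = ((3*(-⅓)*(-1 + 27))*(-14))*24 = ((3*(-⅓)*26)*(-14))*24 = -26*(-14)*24 = 364*24 = 8736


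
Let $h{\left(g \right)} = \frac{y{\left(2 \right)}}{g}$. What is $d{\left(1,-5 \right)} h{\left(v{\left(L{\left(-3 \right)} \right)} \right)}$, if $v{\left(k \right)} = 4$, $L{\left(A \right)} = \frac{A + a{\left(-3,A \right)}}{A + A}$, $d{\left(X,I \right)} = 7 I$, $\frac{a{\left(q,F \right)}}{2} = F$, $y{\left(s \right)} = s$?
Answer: $- \frac{35}{2} \approx -17.5$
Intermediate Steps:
$a{\left(q,F \right)} = 2 F$
$L{\left(A \right)} = \frac{3}{2}$ ($L{\left(A \right)} = \frac{A + 2 A}{A + A} = \frac{3 A}{2 A} = 3 A \frac{1}{2 A} = \frac{3}{2}$)
$h{\left(g \right)} = \frac{2}{g}$
$d{\left(1,-5 \right)} h{\left(v{\left(L{\left(-3 \right)} \right)} \right)} = 7 \left(-5\right) \frac{2}{4} = - 35 \cdot 2 \cdot \frac{1}{4} = \left(-35\right) \frac{1}{2} = - \frac{35}{2}$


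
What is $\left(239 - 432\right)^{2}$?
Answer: $37249$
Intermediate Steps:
$\left(239 - 432\right)^{2} = \left(-193\right)^{2} = 37249$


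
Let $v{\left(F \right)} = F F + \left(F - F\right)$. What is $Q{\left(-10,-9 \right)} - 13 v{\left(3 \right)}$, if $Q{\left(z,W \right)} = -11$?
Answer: $-128$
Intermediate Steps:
$v{\left(F \right)} = F^{2}$ ($v{\left(F \right)} = F^{2} + 0 = F^{2}$)
$Q{\left(-10,-9 \right)} - 13 v{\left(3 \right)} = -11 - 13 \cdot 3^{2} = -11 - 117 = -128$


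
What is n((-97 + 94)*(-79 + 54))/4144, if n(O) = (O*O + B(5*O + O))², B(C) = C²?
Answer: 1170703125/112 ≈ 1.0453e+7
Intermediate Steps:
n(O) = 1369*O⁴ (n(O) = (O*O + (5*O + O)²)² = (O² + (6*O)²)² = (O² + 36*O²)² = (37*O²)² = 1369*O⁴)
n((-97 + 94)*(-79 + 54))/4144 = (1369*((-97 + 94)*(-79 + 54))⁴)/4144 = (1369*(-3*(-25))⁴)*(1/4144) = (1369*75⁴)*(1/4144) = (1369*31640625)*(1/4144) = 43316015625*(1/4144) = 1170703125/112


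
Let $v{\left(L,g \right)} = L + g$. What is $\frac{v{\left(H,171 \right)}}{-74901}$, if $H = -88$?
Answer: $- \frac{83}{74901} \approx -0.0011081$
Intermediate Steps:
$\frac{v{\left(H,171 \right)}}{-74901} = \frac{-88 + 171}{-74901} = 83 \left(- \frac{1}{74901}\right) = - \frac{83}{74901}$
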